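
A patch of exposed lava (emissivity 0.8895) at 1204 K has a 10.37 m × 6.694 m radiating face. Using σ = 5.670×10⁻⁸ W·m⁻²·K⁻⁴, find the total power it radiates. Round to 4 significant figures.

P ≈ 7.357×10⁶ W

Area A = 10.37 × 6.694 = 69.4168 m².
P = εσAT⁴ = 0.8895 × 5.670×10⁻⁸ × 69.4168 × (1204)⁴ = 7.357×10⁶ W.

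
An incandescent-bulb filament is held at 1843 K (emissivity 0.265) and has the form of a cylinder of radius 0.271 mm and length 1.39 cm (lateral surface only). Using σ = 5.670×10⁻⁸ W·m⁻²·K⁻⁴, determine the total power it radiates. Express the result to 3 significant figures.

P ≈ 4.10 W

Lateral area A = 2πrL = 2π×2.71×10⁻⁴×0.0139 = 2.36681×10⁻⁵ m².
P = εσAT⁴ = 0.265 × 5.670×10⁻⁸ × 2.36681×10⁻⁵ × (1843)⁴ = 4.10 W.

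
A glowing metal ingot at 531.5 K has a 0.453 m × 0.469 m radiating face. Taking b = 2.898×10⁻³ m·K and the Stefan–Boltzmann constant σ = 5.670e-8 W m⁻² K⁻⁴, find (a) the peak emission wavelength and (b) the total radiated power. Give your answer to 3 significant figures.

λ_max ≈ 5.45 μm; P ≈ 961 W

(a) λ_max = b/T = 2.898×10⁻³/531.5 = 5.452×10⁻⁶ m = 5.45 μm.
Area A = 0.453 × 0.469 = 0.212457 m².
(b) P = σAT⁴ = 5.670×10⁻⁸×0.212457×(531.5)⁴ = 961 W.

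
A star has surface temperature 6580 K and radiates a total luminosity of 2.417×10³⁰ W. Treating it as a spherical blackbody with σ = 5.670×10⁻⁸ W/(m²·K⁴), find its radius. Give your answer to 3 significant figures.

R ≈ 4.25×10¹⁰ m

L = 4πR²σT⁴ ⇒ R = √(L/(4πσT⁴)).
σT⁴ = 1.06289×10⁸ W/m², so R = √(2.417×10³⁰/(4π×1.06289×10⁸)) = 4.25×10¹⁰ m.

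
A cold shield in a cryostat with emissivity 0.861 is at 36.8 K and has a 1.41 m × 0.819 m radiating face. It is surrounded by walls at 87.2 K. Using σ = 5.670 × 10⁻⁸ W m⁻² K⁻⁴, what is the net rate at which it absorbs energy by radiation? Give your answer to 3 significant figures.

Net gain ≈ 3.16 W

Area A = 1.41 × 0.819 = 1.15479 m².
Net radiated power P_net = εσA(T⁴ − T₀⁴) = 0.861×5.670×10⁻⁸×1.15479×(36.8⁴ − 87.2⁴).
T⁴ − T₀⁴ = 1.83397×10⁶ − 5.78184×10⁷ = -5.59844×10⁷ K⁴, so P_net = -3.16 W — negative, meaning a net gain of 3.16 W.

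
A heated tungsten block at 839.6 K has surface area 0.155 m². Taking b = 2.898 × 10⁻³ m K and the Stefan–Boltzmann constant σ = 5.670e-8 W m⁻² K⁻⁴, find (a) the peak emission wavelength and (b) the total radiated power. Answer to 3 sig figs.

(a) λ_max = b/T = 2.898×10⁻³/839.6 = 3.452×10⁻⁶ m = 3.45 μm.
Area A = 0.155 m².
(b) P = σAT⁴ = 5.670×10⁻⁸×0.155×(839.6)⁴ = 4.37×10³ W.

λ_max ≈ 3.45 μm; P ≈ 4.37×10³ W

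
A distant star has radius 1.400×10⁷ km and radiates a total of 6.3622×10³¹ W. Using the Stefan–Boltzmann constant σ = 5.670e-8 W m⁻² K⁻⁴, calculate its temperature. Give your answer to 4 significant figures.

Surface area A = 4πR² = 4π(1.400×10¹⁰ m)² = 2.46301×10²¹ m².
P = σAT⁴ ⇒ T = (P/(σA))^(1/4) = (6.3622×10³¹/(5.670×10⁻⁸×2.46301×10²¹))^(1/4) = 2.598×10⁴ K.

T ≈ 2.598×10⁴ K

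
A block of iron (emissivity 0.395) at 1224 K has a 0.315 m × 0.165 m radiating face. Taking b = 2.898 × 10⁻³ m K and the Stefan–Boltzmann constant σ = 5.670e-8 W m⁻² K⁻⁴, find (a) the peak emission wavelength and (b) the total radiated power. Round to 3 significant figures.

λ_max ≈ 2.37×10³ nm; P ≈ 2.61×10³ W

(a) λ_max = b/T = 2.898×10⁻³/1224 = 2.368×10⁻⁶ m = 2.37×10³ nm.
Area A = 0.315 × 0.165 = 0.051975 m².
(b) P = εσAT⁴ = 0.395×5.670×10⁻⁸×0.051975×(1224)⁴ = 2.61×10³ W.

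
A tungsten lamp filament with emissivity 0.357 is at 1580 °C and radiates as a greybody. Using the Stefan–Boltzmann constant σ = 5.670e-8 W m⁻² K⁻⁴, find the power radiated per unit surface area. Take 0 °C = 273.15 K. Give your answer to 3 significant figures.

I ≈ 2.39×10⁵ W/m²

T = 1580 °C + 273.15 = 1853.15 K.
Stefan–Boltzmann: I = εσT⁴ = 0.357 × 5.670×10⁻⁸ × (1853.15)⁴ = 2.39×10⁵ W/m².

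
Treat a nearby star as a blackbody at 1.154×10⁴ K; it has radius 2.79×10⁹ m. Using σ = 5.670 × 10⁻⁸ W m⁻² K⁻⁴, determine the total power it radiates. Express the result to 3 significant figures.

Surface area A = 4πR² = 4π(2.79×10⁹ m)² = 9.78179×10¹⁹ m².
P = σAT⁴ = 5.670×10⁻⁸ × 9.78179×10¹⁹ × (1.154×10⁴)⁴ = 9.84×10²⁸ W.

P ≈ 9.84×10²⁸ W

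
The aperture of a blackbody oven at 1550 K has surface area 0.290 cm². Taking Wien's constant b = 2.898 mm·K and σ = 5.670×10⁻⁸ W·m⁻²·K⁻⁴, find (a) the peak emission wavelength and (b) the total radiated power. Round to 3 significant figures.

(a) λ_max = b/T = 2.898×10⁻³/1550 = 1.870×10⁻⁶ m = 1.87 μm.
Area A = 0.290 cm² = 2.90×10⁻⁵ m².
(b) P = σAT⁴ = 5.670×10⁻⁸×2.90×10⁻⁵×(1550)⁴ = 9.49 W.

λ_max ≈ 1.87 μm; P ≈ 9.49 W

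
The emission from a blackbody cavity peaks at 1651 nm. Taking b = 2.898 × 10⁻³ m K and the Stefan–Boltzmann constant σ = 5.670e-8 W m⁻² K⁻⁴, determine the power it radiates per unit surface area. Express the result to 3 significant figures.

I ≈ 5.38×10⁵ W/m²

Wien's law: T = b/λ_max = 2.898×10⁻³/1.651×10⁻⁶ = 1755.30 K.
Then I = σT⁴ = 5.670×10⁻⁸×(1755.30)⁴ = 5.38×10⁵ W/m².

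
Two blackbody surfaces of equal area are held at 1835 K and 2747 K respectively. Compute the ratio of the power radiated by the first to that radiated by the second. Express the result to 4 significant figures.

With equal areas, P₁/P₂ = (T₁/T₂)⁴ = (1835/2747)⁴ = 0.1991.

P₁/P₂ ≈ 0.1991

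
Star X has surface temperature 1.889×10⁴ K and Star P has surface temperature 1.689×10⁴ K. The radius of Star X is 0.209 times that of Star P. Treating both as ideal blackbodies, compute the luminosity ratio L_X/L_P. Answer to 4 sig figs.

L ∝ R²T⁴, so L_X/L_P = (R_X/R_P)²(T_X/T_P)⁴ = (0.209)² × (1.889×10⁴/1.689×10⁴)⁴ = 0.043681 × 1.56462 = 0.06834.

L_X/L_P ≈ 0.06834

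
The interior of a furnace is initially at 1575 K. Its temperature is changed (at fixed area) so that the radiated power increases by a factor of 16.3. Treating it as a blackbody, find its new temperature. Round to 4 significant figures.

P ∝ T⁴, so T₂/T₁ = (P₂/P₁)^(1/4) = (16.3)^(1/4) = 2.00931.
T₂ = 1575 × 2.00931 = 3165 K.

T₂ ≈ 3165 K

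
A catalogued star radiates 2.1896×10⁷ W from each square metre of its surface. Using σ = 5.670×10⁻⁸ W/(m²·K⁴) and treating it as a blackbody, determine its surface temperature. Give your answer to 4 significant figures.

I = σT⁴, so T = (I/σ)^(1/4) = (2.1896×10⁷/(5.670×10⁻⁸))^(1/4) = 4433 K.

T ≈ 4433 K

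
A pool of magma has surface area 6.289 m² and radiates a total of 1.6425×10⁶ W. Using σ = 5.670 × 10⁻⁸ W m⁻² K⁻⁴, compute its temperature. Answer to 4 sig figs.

T ≈ 1465 K

Area A = 6.289 m².
P = σAT⁴ ⇒ T = (P/(σA))^(1/4) = (1.6425×10⁶/(5.670×10⁻⁸×6.289))^(1/4) = 1465 K.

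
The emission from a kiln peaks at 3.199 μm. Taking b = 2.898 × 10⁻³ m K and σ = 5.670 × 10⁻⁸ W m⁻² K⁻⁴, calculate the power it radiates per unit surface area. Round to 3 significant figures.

Wien's law: T = b/λ_max = 2.898×10⁻³/3.199×10⁻⁶ = 905.908 K.
Then I = σT⁴ = 5.670×10⁻⁸×(905.908)⁴ = 3.82×10⁴ W/m².

I ≈ 3.82×10⁴ W/m²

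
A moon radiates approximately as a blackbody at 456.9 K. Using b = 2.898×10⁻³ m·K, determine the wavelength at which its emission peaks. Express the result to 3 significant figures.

λ_max ≈ 6.34 μm

Wien's displacement law: λ_max = b/T = (2.898×10⁻³ m·K)/(456.9 K) = 6.343×10⁻⁶ m.
That is 6.34 μm, in the infrared range.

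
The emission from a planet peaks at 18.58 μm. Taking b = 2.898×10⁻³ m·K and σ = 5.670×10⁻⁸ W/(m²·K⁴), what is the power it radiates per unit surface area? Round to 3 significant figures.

I ≈ 33.6 W/m²

Wien's law: T = b/λ_max = 2.898×10⁻³/1.858×10⁻⁵ = 155.974 K.
Then I = σT⁴ = 5.670×10⁻⁸×(155.974)⁴ = 33.6 W/m².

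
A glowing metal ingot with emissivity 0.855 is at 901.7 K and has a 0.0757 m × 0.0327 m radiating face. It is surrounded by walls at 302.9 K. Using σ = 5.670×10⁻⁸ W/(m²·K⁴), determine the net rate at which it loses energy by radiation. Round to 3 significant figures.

Area A = 0.0757 × 0.0327 = 2.47539×10⁻³ m².
Net radiated power P_net = εσA(T⁴ − T₀⁴) = 0.855×5.670×10⁻⁸×2.47539×10⁻³×(901.7⁴ − 302.9⁴).
T⁴ − T₀⁴ = 6.61071×10¹¹ − 8.41777×10⁹ = 6.52653×10¹¹ K⁴, so P_net = 78.3 W.

Net loss ≈ 78.3 W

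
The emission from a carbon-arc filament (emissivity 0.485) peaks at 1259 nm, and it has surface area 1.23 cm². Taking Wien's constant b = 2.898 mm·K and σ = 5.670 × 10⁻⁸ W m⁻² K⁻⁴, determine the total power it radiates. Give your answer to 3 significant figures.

Wien's law: T = b/λ_max = 2.898×10⁻³/1.259×10⁻⁶ = 2301.83 K.
Area A = 1.23 cm² = 1.23×10⁻⁴ m².
Then P = εσAT⁴ = 0.485×5.670×10⁻⁸×1.23×10⁻⁴×(2301.83)⁴ = 95.0 W.

P ≈ 95.0 W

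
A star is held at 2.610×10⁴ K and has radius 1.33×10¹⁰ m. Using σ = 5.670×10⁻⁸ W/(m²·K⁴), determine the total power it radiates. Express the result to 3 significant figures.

P ≈ 5.85×10³¹ W

Surface area A = 4πR² = 4π(1.33×10¹⁰ m)² = 2.22287×10²¹ m².
P = σAT⁴ = 5.670×10⁻⁸ × 2.22287×10²¹ × (2.610×10⁴)⁴ = 5.85×10³¹ W.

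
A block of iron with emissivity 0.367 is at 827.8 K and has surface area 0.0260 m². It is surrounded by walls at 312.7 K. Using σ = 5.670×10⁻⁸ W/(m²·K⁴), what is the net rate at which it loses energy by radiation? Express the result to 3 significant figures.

Net loss ≈ 249 W

Area A = 0.0260 m².
Net radiated power P_net = εσA(T⁴ − T₀⁴) = 0.367×5.670×10⁻⁸×0.0260×(827.8⁴ − 312.7⁴).
T⁴ − T₀⁴ = 4.69571×10¹¹ − 9.56118×10⁹ = 4.60010×10¹¹ K⁴, so P_net = 249 W.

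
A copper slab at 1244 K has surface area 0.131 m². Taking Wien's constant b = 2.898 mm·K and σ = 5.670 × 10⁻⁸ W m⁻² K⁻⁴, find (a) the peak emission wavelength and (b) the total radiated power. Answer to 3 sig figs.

(a) λ_max = b/T = 2.898×10⁻³/1244 = 2.330×10⁻⁶ m = 2.33×10³ nm.
Area A = 0.131 m².
(b) P = σAT⁴ = 5.670×10⁻⁸×0.131×(1244)⁴ = 1.78×10⁴ W.

λ_max ≈ 2.33×10³ nm; P ≈ 1.78×10⁴ W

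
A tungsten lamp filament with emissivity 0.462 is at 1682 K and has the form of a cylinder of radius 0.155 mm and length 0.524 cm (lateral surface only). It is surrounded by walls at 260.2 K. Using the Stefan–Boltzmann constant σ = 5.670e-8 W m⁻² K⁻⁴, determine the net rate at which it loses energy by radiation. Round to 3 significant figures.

Net loss ≈ 1.07 W

Lateral area A = 2πrL = 2π×1.55×10⁻⁴×5.24×10⁻³ = 5.10320×10⁻⁶ m².
Net radiated power P_net = εσA(T⁴ − T₀⁴) = 0.462×5.670×10⁻⁸×5.10320×10⁻⁶×(1682⁴ − 260.2⁴).
T⁴ − T₀⁴ = 8.00394×10¹² − 4.58384×10⁹ = 7.99936×10¹² K⁴, so P_net = 1.07 W.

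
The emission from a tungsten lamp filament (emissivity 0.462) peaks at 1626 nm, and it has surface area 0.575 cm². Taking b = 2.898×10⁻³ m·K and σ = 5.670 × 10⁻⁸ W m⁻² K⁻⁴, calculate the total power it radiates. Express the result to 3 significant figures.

Wien's law: T = b/λ_max = 2.898×10⁻³/1.626×10⁻⁶ = 1782.29 K.
Area A = 0.575 cm² = 5.75×10⁻⁵ m².
Then P = εσAT⁴ = 0.462×5.670×10⁻⁸×5.75×10⁻⁵×(1782.29)⁴ = 15.2 W.

P ≈ 15.2 W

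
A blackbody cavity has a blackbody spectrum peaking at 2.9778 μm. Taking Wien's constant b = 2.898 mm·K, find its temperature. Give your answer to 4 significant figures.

T ≈ 973.2 K

Wien's law gives T = b/λ_max = (2.898×10⁻³ m·K)/(2.9778×10⁻⁶ m) = 973.2 K.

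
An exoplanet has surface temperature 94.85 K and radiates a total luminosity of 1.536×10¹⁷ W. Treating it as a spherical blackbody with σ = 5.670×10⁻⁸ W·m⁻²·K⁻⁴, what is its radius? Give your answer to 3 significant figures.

L = 4πR²σT⁴ ⇒ R = √(L/(4πσT⁴)).
σT⁴ = 4.58915 W/m², so R = √(1.536×10¹⁷/(4π×4.58915)) = 5.16×10⁷ m.

R ≈ 5.16×10⁷ m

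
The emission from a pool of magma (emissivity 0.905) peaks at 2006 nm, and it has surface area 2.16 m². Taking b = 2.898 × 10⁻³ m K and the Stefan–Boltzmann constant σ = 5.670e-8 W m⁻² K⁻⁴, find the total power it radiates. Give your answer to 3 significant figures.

Wien's law: T = b/λ_max = 2.898×10⁻³/2.006×10⁻⁶ = 1444.67 K.
Area A = 2.16 m².
Then P = εσAT⁴ = 0.905×5.670×10⁻⁸×2.16×(1444.67)⁴ = 4.83×10⁵ W.

P ≈ 4.83×10⁵ W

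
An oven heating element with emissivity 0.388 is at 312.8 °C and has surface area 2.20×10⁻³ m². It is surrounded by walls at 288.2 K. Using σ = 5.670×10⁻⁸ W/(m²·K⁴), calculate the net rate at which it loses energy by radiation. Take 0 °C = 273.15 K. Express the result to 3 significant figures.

Net loss ≈ 5.37 W

T = 312.8 °C + 273.15 = 585.95 K.
Area A = 2.20×10⁻³ m².
Net radiated power P_net = εσA(T⁴ − T₀⁴) = 0.388×5.670×10⁻⁸×2.20×10⁻³×(585.95⁴ − 288.2⁴).
T⁴ − T₀⁴ = 1.17881×10¹¹ − 6.89884×10⁹ = 1.10982×10¹¹ K⁴, so P_net = 5.37 W.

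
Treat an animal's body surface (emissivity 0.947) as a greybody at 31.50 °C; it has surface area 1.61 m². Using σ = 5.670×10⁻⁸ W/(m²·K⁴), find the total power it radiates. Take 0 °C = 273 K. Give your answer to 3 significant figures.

T = 31.50 °C + 273 = 304.50 K.
Area A = 1.61 m².
P = εσAT⁴ = 0.947 × 5.670×10⁻⁸ × 1.61 × (304.50)⁴ = 743 W.

P ≈ 743 W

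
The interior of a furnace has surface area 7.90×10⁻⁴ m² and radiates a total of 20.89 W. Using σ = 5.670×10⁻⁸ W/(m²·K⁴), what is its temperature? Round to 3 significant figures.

Area A = 7.90×10⁻⁴ m².
P = σAT⁴ ⇒ T = (P/(σA))^(1/4) = (20.89/(5.670×10⁻⁸×7.90×10⁻⁴))^(1/4) = 826 K.

T ≈ 826 K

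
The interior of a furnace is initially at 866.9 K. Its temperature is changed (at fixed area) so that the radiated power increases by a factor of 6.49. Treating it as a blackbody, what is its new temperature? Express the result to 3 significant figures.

P ∝ T⁴, so T₂/T₁ = (P₂/P₁)^(1/4) = (6.49)^(1/4) = 1.59610.
T₂ = 866.9 × 1.59610 = 1.38×10³ K.

T₂ ≈ 1.38×10³ K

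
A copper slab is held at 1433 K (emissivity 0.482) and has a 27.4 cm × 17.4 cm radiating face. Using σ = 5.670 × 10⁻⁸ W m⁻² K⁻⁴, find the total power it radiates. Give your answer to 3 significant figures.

Area A = 0.274 × 0.174 = 0.047676 m².
P = εσAT⁴ = 0.482 × 5.670×10⁻⁸ × 0.047676 × (1433)⁴ = 5.49×10³ W.

P ≈ 5.49×10³ W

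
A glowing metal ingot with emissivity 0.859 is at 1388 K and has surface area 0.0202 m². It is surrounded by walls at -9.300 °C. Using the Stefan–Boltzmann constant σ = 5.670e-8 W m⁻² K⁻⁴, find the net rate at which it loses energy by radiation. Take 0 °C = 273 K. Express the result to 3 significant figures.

Net loss ≈ 3.65×10³ W

Surroundings: T = -9.300 °C + 273 = 263.700 K.
Area A = 0.0202 m².
Net radiated power P_net = εσA(T⁴ − T₀⁴) = 0.859×5.670×10⁻⁸×0.0202×(1388⁴ − 263.700⁴).
T⁴ − T₀⁴ = 3.71157×10¹² − 4.83549×10⁹ = 3.70673×10¹² K⁴, so P_net = 3.65×10³ W.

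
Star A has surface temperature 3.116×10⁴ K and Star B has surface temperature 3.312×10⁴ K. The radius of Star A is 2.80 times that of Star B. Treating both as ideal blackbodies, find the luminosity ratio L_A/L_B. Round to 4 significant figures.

L ∝ R²T⁴, so L_A/L_B = (R_A/R_B)²(T_A/T_B)⁴ = (2.80)² × (3.116×10⁴/3.312×10⁴)⁴ = 7.84 × 0.783481 = 6.142.

L_A/L_B ≈ 6.142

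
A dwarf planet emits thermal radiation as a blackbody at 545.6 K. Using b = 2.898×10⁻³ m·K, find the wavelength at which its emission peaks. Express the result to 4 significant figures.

λ_max ≈ 5.312 μm

Wien's displacement law: λ_max = b/T = (2.898×10⁻³ m·K)/(545.6 K) = 5.3116×10⁻⁶ m.
That is 5.312 μm, in the infrared range.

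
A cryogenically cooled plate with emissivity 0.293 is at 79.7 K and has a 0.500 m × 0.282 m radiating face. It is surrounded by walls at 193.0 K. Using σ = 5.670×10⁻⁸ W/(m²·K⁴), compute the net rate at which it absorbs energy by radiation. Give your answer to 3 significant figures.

Net gain ≈ 3.16 W

Area A = 0.500 × 0.282 = 0.141 m².
Net radiated power P_net = εσA(T⁴ − T₀⁴) = 0.293×5.670×10⁻⁸×0.141×(79.7⁴ − 193.0⁴).
T⁴ − T₀⁴ = 4.03490×10⁷ − 1.38749×10⁹ = -1.34714×10⁹ K⁴, so P_net = -3.16 W — negative, meaning a net gain of 3.16 W.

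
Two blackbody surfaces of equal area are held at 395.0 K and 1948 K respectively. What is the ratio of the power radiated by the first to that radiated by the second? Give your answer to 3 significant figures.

P₁/P₂ ≈ 1.69×10⁻³

With equal areas, P₁/P₂ = (T₁/T₂)⁴ = (395.0/1948)⁴ = 1.69×10⁻³.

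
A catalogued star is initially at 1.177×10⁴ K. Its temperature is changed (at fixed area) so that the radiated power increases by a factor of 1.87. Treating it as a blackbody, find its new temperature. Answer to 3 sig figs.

P ∝ T⁴, so T₂/T₁ = (P₂/P₁)^(1/4) = (1.87)^(1/4) = 1.16939.
T₂ = 1.177×10⁴ × 1.16939 = 1.38×10⁴ K.

T₂ ≈ 1.38×10⁴ K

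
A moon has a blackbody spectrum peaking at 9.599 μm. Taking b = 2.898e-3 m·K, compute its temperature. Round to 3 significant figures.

T ≈ 302 K

Wien's law gives T = b/λ_max = (2.898×10⁻³ m·K)/(9.599×10⁻⁶ m) = 302 K.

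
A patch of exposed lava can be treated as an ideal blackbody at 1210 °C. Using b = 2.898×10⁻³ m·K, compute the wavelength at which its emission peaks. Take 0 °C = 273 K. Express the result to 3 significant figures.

λ_max ≈ 1.95×10³ nm

T = 1210 °C + 273 = 1483 K.
Wien's displacement law: λ_max = b/T = (2.898×10⁻³ m·K)/(1483 K) = 1.954×10⁻⁶ m.
That is 1.95×10³ nm, in the infrared range.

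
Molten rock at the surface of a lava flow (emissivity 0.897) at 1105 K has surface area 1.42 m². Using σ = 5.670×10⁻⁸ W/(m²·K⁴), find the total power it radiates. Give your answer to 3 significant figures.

P ≈ 1.08×10⁵ W

Area A = 1.42 m².
P = εσAT⁴ = 0.897 × 5.670×10⁻⁸ × 1.42 × (1105)⁴ = 1.08×10⁵ W.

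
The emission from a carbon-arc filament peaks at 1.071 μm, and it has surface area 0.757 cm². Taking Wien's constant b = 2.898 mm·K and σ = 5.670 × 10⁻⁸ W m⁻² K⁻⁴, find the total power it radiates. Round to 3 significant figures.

P ≈ 230 W

Wien's law: T = b/λ_max = 2.898×10⁻³/1.071×10⁻⁶ = 2705.88 K.
Area A = 0.757 cm² = 7.57×10⁻⁵ m².
Then P = σAT⁴ = 5.670×10⁻⁸×7.57×10⁻⁵×(2705.88)⁴ = 230 W.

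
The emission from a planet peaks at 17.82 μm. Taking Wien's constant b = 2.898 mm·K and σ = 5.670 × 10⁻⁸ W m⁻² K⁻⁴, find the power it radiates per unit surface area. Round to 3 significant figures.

Wien's law: T = b/λ_max = 2.898×10⁻³/1.782×10⁻⁵ = 162.626 K.
Then I = σT⁴ = 5.670×10⁻⁸×(162.626)⁴ = 39.7 W/m².

I ≈ 39.7 W/m²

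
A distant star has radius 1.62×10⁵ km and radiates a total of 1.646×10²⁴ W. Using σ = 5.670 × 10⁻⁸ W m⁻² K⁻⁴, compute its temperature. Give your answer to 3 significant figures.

T ≈ 3.06×10³ K

Surface area A = 4πR² = 4π(1.62×10⁸ m)² = 3.29792×10¹⁷ m².
P = σAT⁴ ⇒ T = (P/(σA))^(1/4) = (1.646×10²⁴/(5.670×10⁻⁸×3.29792×10¹⁷))^(1/4) = 3.06×10³ K.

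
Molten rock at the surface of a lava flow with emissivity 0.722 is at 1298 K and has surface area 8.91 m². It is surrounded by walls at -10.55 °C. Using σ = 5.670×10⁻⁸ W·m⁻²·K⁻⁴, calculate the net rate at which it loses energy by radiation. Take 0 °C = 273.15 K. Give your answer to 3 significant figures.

Surroundings: T = -10.55 °C + 273.15 = 262.60 K.
Area A = 8.91 m².
Net radiated power P_net = εσA(T⁴ − T₀⁴) = 0.722×5.670×10⁻⁸×8.91×(1298⁴ − 262.60⁴).
T⁴ − T₀⁴ = 2.83856×10¹² − 4.75531×10⁹ = 2.83380×10¹² K⁴, so P_net = 1.03×10⁶ W.

Net loss ≈ 1.03×10⁶ W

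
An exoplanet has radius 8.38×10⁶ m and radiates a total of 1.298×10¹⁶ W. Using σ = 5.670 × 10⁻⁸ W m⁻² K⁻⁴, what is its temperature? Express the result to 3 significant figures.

T ≈ 127 K

Surface area A = 4πR² = 4π(8.38×10⁶ m)² = 8.82466×10¹⁴ m².
P = σAT⁴ ⇒ T = (P/(σA))^(1/4) = (1.298×10¹⁶/(5.670×10⁻⁸×8.82466×10¹⁴))^(1/4) = 127 K.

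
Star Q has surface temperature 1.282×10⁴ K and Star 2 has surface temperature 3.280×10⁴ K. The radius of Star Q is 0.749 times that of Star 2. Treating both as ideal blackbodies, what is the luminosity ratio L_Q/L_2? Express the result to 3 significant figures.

L ∝ R²T⁴, so L_Q/L_2 = (R_Q/R_2)²(T_Q/T_2)⁴ = (0.749)² × (1.282×10⁴/3.280×10⁴)⁴ = 0.561001 × 0.0233376 = 0.0131.

L_Q/L_2 ≈ 0.0131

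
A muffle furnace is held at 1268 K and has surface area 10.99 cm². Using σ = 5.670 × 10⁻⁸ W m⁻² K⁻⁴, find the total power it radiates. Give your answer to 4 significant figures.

Area A = 10.99 cm² = 1.099×10⁻³ m².
P = σAT⁴ = 5.670×10⁻⁸ × 1.099×10⁻³ × (1268)⁴ = 161.1 W.

P ≈ 161.1 W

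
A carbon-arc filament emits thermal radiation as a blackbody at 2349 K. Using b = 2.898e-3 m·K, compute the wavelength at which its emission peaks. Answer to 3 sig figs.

λ_max ≈ 1.23×10³ nm

Wien's displacement law: λ_max = b/T = (2.898×10⁻³ m·K)/(2349 K) = 1.234×10⁻⁶ m.
That is 1.23×10³ nm, in the infrared range.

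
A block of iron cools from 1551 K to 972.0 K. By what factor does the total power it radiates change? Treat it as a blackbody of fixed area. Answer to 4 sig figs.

P ∝ T⁴, so P₂/P₁ = (T₂/T₁)⁴ = (972.0/1551)⁴ = (0.626692)⁴ = 0.1542.

P₂/P₁ ≈ 0.1542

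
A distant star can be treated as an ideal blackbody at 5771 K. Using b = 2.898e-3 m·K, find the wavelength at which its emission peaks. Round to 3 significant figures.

λ_max ≈ 502 nm

Wien's displacement law: λ_max = b/T = (2.898×10⁻³ m·K)/(5771 K) = 5.022×10⁻⁷ m.
That is 502 nm, in the visible range.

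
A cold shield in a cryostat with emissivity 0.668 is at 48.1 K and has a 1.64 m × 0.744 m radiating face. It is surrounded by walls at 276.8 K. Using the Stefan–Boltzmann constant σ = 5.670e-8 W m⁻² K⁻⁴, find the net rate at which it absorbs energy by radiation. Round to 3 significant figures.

Area A = 1.64 × 0.744 = 1.22016 m².
Net radiated power P_net = εσA(T⁴ − T₀⁴) = 0.668×5.670×10⁻⁸×1.22016×(48.1⁴ − 276.8⁴).
T⁴ − T₀⁴ = 5.35279×10⁶ − 5.87035×10⁹ = -5.86500×10⁹ K⁴, so P_net = -271 W — negative, meaning a net gain of 271 W.

Net gain ≈ 271 W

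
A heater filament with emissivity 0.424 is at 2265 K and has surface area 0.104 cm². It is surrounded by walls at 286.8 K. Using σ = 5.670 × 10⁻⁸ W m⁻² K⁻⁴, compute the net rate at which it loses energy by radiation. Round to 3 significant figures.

Net loss ≈ 6.58 W

Area A = 0.104 cm² = 1.04×10⁻⁵ m².
Net radiated power P_net = εσA(T⁴ − T₀⁴) = 0.424×5.670×10⁻⁸×1.04×10⁻⁵×(2265⁴ − 286.8⁴).
T⁴ − T₀⁴ = 2.63192×10¹³ − 6.76576×10⁹ = 2.63124×10¹³ K⁴, so P_net = 6.58 W.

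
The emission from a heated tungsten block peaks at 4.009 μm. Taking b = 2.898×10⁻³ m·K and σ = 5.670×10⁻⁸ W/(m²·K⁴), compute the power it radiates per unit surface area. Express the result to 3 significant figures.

I ≈ 1.55×10⁴ W/m²

Wien's law: T = b/λ_max = 2.898×10⁻³/4.009×10⁻⁶ = 722.874 K.
Then I = σT⁴ = 5.670×10⁻⁸×(722.874)⁴ = 1.55×10⁴ W/m².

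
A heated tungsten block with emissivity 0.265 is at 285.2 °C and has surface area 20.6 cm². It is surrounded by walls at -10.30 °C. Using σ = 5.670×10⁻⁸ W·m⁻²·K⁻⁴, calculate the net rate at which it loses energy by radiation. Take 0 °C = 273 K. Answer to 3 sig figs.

T = 285.2 °C + 273 = 558.2 K.
Surroundings: T = -10.30 °C + 273 = 262.70 K.
Area A = 20.6 cm² = 2.06×10⁻³ m².
Net radiated power P_net = εσA(T⁴ − T₀⁴) = 0.265×5.670×10⁻⁸×2.06×10⁻³×(558.2⁴ − 262.70⁴).
T⁴ − T₀⁴ = 9.70866×10¹⁰ − 4.76256×10⁹ = 9.23240×10¹⁰ K⁴, so P_net = 2.86 W.

Net loss ≈ 2.86 W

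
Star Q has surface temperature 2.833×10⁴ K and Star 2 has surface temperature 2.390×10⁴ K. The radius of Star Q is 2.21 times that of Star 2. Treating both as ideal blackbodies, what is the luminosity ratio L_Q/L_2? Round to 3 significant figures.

L_Q/L_2 ≈ 9.64

L ∝ R²T⁴, so L_Q/L_2 = (R_Q/R_2)²(T_Q/T_2)⁴ = (2.21)² × (2.833×10⁴/2.390×10⁴)⁴ = 4.8841 × 1.97422 = 9.64.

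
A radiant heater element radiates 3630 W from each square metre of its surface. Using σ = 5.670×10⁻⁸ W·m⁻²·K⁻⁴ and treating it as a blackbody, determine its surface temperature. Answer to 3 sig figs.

I = σT⁴, so T = (I/σ)^(1/4) = (3630/(5.670×10⁻⁸))^(1/4) = 503 K.

T ≈ 503 K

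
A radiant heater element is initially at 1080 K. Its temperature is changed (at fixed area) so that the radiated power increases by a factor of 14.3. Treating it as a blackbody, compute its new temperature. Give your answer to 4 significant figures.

P ∝ T⁴, so T₂/T₁ = (P₂/P₁)^(1/4) = (14.3)^(1/4) = 1.94462.
T₂ = 1080 × 1.94462 = 2100 K.

T₂ ≈ 2100 K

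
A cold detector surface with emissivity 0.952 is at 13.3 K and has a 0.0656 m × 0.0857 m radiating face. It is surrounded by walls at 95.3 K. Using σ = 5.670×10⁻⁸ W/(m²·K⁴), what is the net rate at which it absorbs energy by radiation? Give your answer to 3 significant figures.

Area A = 0.0656 × 0.0857 = 5.62192×10⁻³ m².
Net radiated power P_net = εσA(T⁴ − T₀⁴) = 0.952×5.670×10⁻⁸×5.62192×10⁻³×(13.3⁴ − 95.3⁴).
T⁴ − T₀⁴ = 31290.1 − 8.24844×10⁷ = -8.24531×10⁷ K⁴, so P_net = -0.0250 W — negative, meaning a net gain of 0.0250 W.

Net gain ≈ 0.0250 W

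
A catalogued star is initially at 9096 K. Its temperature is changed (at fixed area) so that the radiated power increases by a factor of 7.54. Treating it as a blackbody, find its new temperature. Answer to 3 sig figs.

P ∝ T⁴, so T₂/T₁ = (P₂/P₁)^(1/4) = (7.54)^(1/4) = 1.65708.
T₂ = 9096 × 1.65708 = 1.51×10⁴ K.

T₂ ≈ 1.51×10⁴ K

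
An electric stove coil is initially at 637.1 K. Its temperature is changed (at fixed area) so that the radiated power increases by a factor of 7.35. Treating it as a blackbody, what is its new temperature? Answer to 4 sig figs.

T₂ ≈ 1049 K

P ∝ T⁴, so T₂/T₁ = (P₂/P₁)^(1/4) = (7.35)^(1/4) = 1.64654.
T₂ = 637.1 × 1.64654 = 1049 K.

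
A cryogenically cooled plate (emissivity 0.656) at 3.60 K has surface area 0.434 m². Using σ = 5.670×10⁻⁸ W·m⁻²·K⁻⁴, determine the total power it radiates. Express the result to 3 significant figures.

Area A = 0.434 m².
P = εσAT⁴ = 0.656 × 5.670×10⁻⁸ × 0.434 × (3.60)⁴ = 2.71×10⁻⁶ W.

P ≈ 2.71×10⁻⁶ W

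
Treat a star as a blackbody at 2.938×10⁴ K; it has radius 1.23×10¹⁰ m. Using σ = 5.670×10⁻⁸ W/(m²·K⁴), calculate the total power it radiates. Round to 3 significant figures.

Surface area A = 4πR² = 4π(1.23×10¹⁰ m)² = 1.90117×10²¹ m².
P = σAT⁴ = 5.670×10⁻⁸ × 1.90117×10²¹ × (2.938×10⁴)⁴ = 8.03×10³¹ W.

P ≈ 8.03×10³¹ W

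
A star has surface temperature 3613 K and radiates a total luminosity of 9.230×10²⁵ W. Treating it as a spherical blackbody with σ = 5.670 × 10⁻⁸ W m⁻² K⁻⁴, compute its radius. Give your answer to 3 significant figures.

L = 4πR²σT⁴ ⇒ R = √(L/(4πσT⁴)).
σT⁴ = 9.66173×10⁶ W/m², so R = √(9.230×10²⁵/(4π×9.66173×10⁶)) = 8.72×10⁸ m.

R ≈ 8.72×10⁸ m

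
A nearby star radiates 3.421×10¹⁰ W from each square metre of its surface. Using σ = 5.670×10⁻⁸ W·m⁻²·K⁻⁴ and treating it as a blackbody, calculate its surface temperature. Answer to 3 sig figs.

T ≈ 2.79×10⁴ K

I = σT⁴, so T = (I/σ)^(1/4) = (3.421×10¹⁰/(5.670×10⁻⁸))^(1/4) = 2.79×10⁴ K.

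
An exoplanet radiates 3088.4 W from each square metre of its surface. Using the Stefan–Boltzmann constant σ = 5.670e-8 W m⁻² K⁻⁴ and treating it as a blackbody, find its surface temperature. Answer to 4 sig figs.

I = σT⁴, so T = (I/σ)^(1/4) = (3088.4/(5.670×10⁻⁸))^(1/4) = 483.1 K.

T ≈ 483.1 K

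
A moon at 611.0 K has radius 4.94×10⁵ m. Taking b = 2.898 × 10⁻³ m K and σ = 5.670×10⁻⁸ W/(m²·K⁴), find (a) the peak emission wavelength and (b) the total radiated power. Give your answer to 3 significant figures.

λ_max ≈ 4.74 μm; P ≈ 2.42×10¹⁶ W

(a) λ_max = b/T = 2.898×10⁻³/611.0 = 4.743×10⁻⁶ m = 4.74 μm.
Surface area A = 4πR² = 4π(4.94×10⁵ m)² = 3.06665×10¹² m².
(b) P = σAT⁴ = 5.670×10⁻⁸×3.06665×10¹²×(611.0)⁴ = 2.42×10¹⁶ W.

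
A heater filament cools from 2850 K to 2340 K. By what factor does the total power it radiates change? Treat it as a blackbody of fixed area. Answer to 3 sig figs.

P ∝ T⁴, so P₂/P₁ = (T₂/T₁)⁴ = (2340/2850)⁴ = (0.821053)⁴ = 0.454.

P₂/P₁ ≈ 0.454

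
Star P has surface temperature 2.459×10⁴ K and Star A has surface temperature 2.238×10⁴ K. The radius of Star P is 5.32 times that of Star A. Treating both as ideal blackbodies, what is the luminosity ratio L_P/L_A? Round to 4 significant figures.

L_P/L_A ≈ 41.25

L ∝ R²T⁴, so L_P/L_A = (R_P/R_A)²(T_P/T_A)⁴ = (5.32)² × (2.459×10⁴/2.238×10⁴)⁴ = 28.3024 × 1.45745 = 41.25.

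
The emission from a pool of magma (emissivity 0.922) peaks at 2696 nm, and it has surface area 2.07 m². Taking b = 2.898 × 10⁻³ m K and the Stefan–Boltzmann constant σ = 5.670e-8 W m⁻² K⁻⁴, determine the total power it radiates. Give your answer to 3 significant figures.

Wien's law: T = b/λ_max = 2.898×10⁻³/2.696×10⁻⁶ = 1074.93 K.
Area A = 2.07 m².
Then P = εσAT⁴ = 0.922×5.670×10⁻⁸×2.07×(1074.93)⁴ = 1.44×10⁵ W.

P ≈ 1.44×10⁵ W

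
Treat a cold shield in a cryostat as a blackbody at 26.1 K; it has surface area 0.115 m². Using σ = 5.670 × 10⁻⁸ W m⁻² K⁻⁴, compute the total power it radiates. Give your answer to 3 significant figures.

P ≈ 3.03×10⁻³ W

Area A = 0.115 m².
P = σAT⁴ = 5.670×10⁻⁸ × 0.115 × (26.1)⁴ = 3.03×10⁻³ W.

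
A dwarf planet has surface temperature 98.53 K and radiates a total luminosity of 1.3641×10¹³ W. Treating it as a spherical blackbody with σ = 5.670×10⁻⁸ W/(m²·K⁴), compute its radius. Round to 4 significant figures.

L = 4πR²σT⁴ ⇒ R = √(L/(4πσT⁴)).
σT⁴ = 5.34388 W/m², so R = √(1.3641×10¹³/(4π×5.34388)) = 4.507×10⁵ m.

R ≈ 4.507×10⁵ m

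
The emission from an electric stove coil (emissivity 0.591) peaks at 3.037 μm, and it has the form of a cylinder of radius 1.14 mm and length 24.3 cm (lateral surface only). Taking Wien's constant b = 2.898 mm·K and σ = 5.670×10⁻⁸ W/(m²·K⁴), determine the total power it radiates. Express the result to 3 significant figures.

P ≈ 48.4 W

Wien's law: T = b/λ_max = 2.898×10⁻³/3.037×10⁻⁶ = 954.231 K.
Lateral area A = 2πrL = 2π×1.14×10⁻³×0.243 = 1.74057×10⁻³ m².
Then P = εσAT⁴ = 0.591×5.670×10⁻⁸×1.74057×10⁻³×(954.231)⁴ = 48.4 W.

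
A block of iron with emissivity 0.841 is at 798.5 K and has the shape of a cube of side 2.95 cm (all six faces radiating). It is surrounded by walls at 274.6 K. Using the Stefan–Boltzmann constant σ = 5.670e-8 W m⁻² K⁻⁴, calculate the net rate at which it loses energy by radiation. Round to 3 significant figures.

Net loss ≈ 99.8 W

Area A = 6s² = 6×(0.0295 m)² = 5.2215×10⁻³ m².
Net radiated power P_net = εσA(T⁴ − T₀⁴) = 0.841×5.670×10⁻⁸×5.2215×10⁻³×(798.5⁴ − 274.6⁴).
T⁴ − T₀⁴ = 4.06537×10¹¹ − 5.68594×10⁹ = 4.00851×10¹¹ K⁴, so P_net = 99.8 W.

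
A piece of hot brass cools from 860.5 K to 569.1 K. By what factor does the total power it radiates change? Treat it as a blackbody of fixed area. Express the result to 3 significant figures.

P₂/P₁ ≈ 0.191

P ∝ T⁴, so P₂/P₁ = (T₂/T₁)⁴ = (569.1/860.5)⁴ = (0.661360)⁴ = 0.191.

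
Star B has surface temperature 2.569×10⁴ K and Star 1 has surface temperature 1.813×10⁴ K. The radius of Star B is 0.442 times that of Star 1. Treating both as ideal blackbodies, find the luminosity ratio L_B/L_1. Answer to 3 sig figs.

L ∝ R²T⁴, so L_B/L_1 = (R_B/R_1)²(T_B/T_1)⁴ = (0.442)² × (2.569×10⁴/1.813×10⁴)⁴ = 0.195364 × 4.03149 = 0.788.

L_B/L_1 ≈ 0.788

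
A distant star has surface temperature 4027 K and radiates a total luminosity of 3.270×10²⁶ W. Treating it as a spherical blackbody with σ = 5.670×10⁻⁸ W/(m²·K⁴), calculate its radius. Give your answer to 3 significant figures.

R ≈ 1.32×10⁹ m

L = 4πR²σT⁴ ⇒ R = √(L/(4πσT⁴)).
σT⁴ = 1.49111×10⁷ W/m², so R = √(3.270×10²⁶/(4π×1.49111×10⁷)) = 1.32×10⁹ m.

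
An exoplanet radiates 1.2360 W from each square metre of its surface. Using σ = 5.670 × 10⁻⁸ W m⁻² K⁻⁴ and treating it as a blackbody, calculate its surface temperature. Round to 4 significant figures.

T ≈ 68.33 K

I = σT⁴, so T = (I/σ)^(1/4) = (1.2360/(5.670×10⁻⁸))^(1/4) = 68.33 K.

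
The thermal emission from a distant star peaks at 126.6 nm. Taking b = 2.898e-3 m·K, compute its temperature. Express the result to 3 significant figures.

Wien's law gives T = b/λ_max = (2.898×10⁻³ m·K)/(1.266×10⁻⁷ m) = 2.29×10⁴ K.

T ≈ 2.29×10⁴ K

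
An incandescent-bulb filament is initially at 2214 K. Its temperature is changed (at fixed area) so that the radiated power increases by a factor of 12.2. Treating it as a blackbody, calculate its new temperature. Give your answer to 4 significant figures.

P ∝ T⁴, so T₂/T₁ = (P₂/P₁)^(1/4) = (12.2)^(1/4) = 1.86892.
T₂ = 2214 × 1.86892 = 4138 K.

T₂ ≈ 4138 K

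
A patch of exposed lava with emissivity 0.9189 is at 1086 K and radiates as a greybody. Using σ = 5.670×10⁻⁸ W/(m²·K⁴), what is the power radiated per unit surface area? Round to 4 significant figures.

I ≈ 7.247×10⁴ W/m²

Stefan–Boltzmann: I = εσT⁴ = 0.9189 × 5.670×10⁻⁸ × (1086)⁴ = 7.247×10⁴ W/m².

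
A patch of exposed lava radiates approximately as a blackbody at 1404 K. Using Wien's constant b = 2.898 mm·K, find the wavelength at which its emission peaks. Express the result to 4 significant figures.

λ_max ≈ 2.064 μm

Wien's displacement law: λ_max = b/T = (2.898×10⁻³ m·K)/(1404 K) = 2.0641×10⁻⁶ m.
That is 2.064 μm, in the infrared range.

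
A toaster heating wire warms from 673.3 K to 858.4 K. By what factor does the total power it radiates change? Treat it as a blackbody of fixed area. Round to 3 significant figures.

P₂/P₁ ≈ 2.64

P ∝ T⁴, so P₂/P₁ = (T₂/T₁)⁴ = (858.4/673.3)⁴ = (1.27491)⁴ = 2.64.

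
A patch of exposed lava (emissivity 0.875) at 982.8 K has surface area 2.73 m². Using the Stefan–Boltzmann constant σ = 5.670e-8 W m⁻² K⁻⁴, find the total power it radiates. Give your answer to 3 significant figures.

Area A = 2.73 m².
P = εσAT⁴ = 0.875 × 5.670×10⁻⁸ × 2.73 × (982.8)⁴ = 1.26×10⁵ W.

P ≈ 1.26×10⁵ W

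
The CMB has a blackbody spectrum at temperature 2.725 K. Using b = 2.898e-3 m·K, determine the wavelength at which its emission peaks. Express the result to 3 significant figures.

λ_max ≈ 1.06 mm

Wien's displacement law: λ_max = b/T = (2.898×10⁻³ m·K)/(2.725 K) = 1.063×10⁻³ m.
That is 1.06 mm, in the microwave range.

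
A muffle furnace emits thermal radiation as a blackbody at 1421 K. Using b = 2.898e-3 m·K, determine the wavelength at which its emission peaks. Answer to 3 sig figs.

λ_max ≈ 2.04 μm

Wien's displacement law: λ_max = b/T = (2.898×10⁻³ m·K)/(1421 K) = 2.039×10⁻⁶ m.
That is 2.04 μm, in the infrared range.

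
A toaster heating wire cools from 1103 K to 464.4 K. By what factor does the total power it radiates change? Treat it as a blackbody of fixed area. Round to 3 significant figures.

P ∝ T⁴, so P₂/P₁ = (T₂/T₁)⁴ = (464.4/1103)⁴ = (0.421034)⁴ = 0.0314.

P₂/P₁ ≈ 0.0314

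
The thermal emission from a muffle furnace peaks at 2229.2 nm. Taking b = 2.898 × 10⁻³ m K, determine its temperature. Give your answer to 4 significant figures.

Wien's law gives T = b/λ_max = (2.898×10⁻³ m·K)/(2.2292×10⁻⁶ m) = 1300 K.

T ≈ 1300 K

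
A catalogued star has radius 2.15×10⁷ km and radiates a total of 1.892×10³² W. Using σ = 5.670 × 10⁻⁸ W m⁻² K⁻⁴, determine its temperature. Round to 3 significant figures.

T ≈ 2.75×10⁴ K

Surface area A = 4πR² = 4π(2.15×10¹⁰ m)² = 5.80880×10²¹ m².
P = σAT⁴ ⇒ T = (P/(σA))^(1/4) = (1.892×10³²/(5.670×10⁻⁸×5.80880×10²¹))^(1/4) = 2.75×10⁴ K.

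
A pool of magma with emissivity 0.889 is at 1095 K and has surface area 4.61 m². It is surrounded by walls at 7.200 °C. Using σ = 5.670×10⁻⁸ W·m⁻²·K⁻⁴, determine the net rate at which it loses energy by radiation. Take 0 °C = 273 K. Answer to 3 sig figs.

Surroundings: T = 7.200 °C + 273 = 280.200 K.
Area A = 4.61 m².
Net radiated power P_net = εσA(T⁴ − T₀⁴) = 0.889×5.670×10⁻⁸×4.61×(1095⁴ − 280.200⁴).
T⁴ − T₀⁴ = 1.43766×10¹² − 6.16414×10⁹ = 1.43150×10¹² K⁴, so P_net = 3.33×10⁵ W.

Net loss ≈ 3.33×10⁵ W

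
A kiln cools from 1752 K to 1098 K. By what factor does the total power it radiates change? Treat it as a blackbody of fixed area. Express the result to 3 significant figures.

P ∝ T⁴, so P₂/P₁ = (T₂/T₁)⁴ = (1098/1752)⁴ = (0.626712)⁴ = 0.154.

P₂/P₁ ≈ 0.154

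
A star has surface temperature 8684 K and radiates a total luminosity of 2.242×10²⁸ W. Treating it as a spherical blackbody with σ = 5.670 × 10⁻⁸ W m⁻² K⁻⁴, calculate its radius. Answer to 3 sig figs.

L = 4πR²σT⁴ ⇒ R = √(L/(4πσT⁴)).
σT⁴ = 3.22450×10⁸ W/m², so R = √(2.242×10²⁸/(4π×3.22450×10⁸)) = 2.35×10⁹ m.

R ≈ 2.35×10⁹ m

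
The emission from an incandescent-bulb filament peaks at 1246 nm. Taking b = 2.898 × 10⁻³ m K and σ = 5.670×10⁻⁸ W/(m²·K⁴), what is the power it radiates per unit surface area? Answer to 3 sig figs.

Wien's law: T = b/λ_max = 2.898×10⁻³/1.246×10⁻⁶ = 2325.84 K.
Then I = σT⁴ = 5.670×10⁻⁸×(2325.84)⁴ = 1.66×10⁶ W/m².

I ≈ 1.66×10⁶ W/m²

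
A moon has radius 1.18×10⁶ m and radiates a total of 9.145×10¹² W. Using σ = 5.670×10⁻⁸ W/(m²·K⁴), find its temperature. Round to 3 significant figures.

Surface area A = 4πR² = 4π(1.18×10⁶ m)² = 1.74974×10¹³ m².
P = σAT⁴ ⇒ T = (P/(σA))^(1/4) = (9.145×10¹²/(5.670×10⁻⁸×1.74974×10¹³))^(1/4) = 55.1 K.

T ≈ 55.1 K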